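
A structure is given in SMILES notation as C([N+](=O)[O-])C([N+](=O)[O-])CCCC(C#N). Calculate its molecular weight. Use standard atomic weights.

201.18 g/mol

Atom tally by fragment:
  O2NCH2 → C:1 H:2 N:1 O:2
  CH(NO2) → C:1 H:1 N:1 O:2
  CH2 → C:1 H:2
  CH2 → C:1 H:2
  CH2 → C:1 H:2
  CH2CN → C:2 H:2 N:1
Element totals:
  C: 7
  H: 11
  N: 3
  O: 4
Molecular formula: C7H11N3O4.
  M = 7(12.011) + 11(1.008) + 3(14.007) + 4(15.999)
    = 84.077 + 11.088 + 42.021 + 63.996 = 201.182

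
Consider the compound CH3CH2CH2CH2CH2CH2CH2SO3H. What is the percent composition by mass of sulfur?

Element totals:
  C: 7
  H: 16
  O: 3
  S: 1
Molecular formula: C7H16O3S.
Molar mass = 180.262 g/mol.
Mass from S: 1 × 32.06 = 32.060 g/mol.
%S = 32.060 / 180.262 × 100 = 17.79%.

17.79%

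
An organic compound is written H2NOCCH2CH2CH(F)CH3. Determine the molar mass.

Atom tally by fragment:
  H2NOCCH2 → C:2 H:4 O:1 N:1
  CH2 → C:1 H:2
  CH(F) → C:1 H:1 F:1
  CH3 → C:1 H:3
Element totals:
  C: 5
  H: 10
  F: 1
  N: 1
  O: 1
Molecular formula: C5H10FNO.
  M = 5(12.011) + 10(1.008) + 18.998 + 14.007 + 15.999
    = 60.055 + 10.080 + 18.998 + 14.007 + 15.999 = 119.139

119.14 g/mol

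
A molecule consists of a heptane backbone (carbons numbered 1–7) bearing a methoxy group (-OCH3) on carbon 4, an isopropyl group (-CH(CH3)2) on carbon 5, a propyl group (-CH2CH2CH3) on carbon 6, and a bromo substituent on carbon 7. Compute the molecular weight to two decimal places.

Atom tally by fragment:
  CH3 → C:1 H:3
  CH2 → C:1 H:2
  CH2 → C:1 H:2
  CH(OCH3) → C:2 H:4 O:1
  CH(CH(CH3)2) → C:4 H:8
  CH(CH2CH2CH3) → C:4 H:8
  CH2Br → C:1 H:2 Br:1
Element totals:
  C: 14
  H: 29
  Br: 1
  O: 1
Molecular formula: C14H29BrO.
  M = 14(12.011) + 29(1.008) + 79.904 + 15.999
    = 168.154 + 29.232 + 79.904 + 15.999 = 293.289

293.29 g/mol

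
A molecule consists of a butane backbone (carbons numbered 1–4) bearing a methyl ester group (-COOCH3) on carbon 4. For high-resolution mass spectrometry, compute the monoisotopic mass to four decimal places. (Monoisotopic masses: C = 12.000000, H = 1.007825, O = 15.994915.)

116.0837

Atom tally by fragment:
  CH3 → C:1 H:3
  CH2 → C:1 H:2
  CH2 → C:1 H:2
  CH2COOCH3 → C:3 H:5 O:2
Element totals:
  C: 6
  H: 12
  O: 2
Molecular formula: C6H12O2.
  M = 6(12.0) + 12(1.007825) + 2(15.994915)
    = 72.000000 + 12.093900 + 31.989830 = 116.083730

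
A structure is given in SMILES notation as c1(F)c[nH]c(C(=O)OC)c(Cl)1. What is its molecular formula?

Atom tally by fragment:
  pyrrole ring core → C:4 H:5 N:1
  (− 3 ring H displaced by substituents)
  + F → F:1
  + COOCH3 → C:2 H:3 O:2
  + Cl → Cl:1
Element totals:
  C: 6
  H: 5
  Cl: 1
  F: 1
  N: 1
  O: 2

C6H5ClFNO2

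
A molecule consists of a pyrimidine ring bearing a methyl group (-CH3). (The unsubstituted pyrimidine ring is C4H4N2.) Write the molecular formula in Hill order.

C5H6N2

Atom tally by fragment:
  pyrimidine ring core → C:4 H:4 N:2
  (− 1 ring H displaced by substituents)
  + CH3 → C:1 H:3
Element totals:
  C: 5
  H: 6
  N: 2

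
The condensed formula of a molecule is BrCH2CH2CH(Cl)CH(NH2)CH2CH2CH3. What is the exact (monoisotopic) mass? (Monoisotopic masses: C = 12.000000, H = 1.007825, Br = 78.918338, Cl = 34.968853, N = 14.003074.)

227.0076

Atom tally by fragment:
  BrCH2 → C:1 H:2 Br:1
  CH2 → C:1 H:2
  CH(Cl) → C:1 H:1 Cl:1
  CH(NH2) → C:1 H:3 N:1
  CH2 → C:1 H:2
  CH2 → C:1 H:2
  CH3 → C:1 H:3
Element totals:
  C: 7
  H: 15
  Br: 1
  Cl: 1
  N: 1
Molecular formula: C7H15BrClN.
  M = 7(12.0) + 15(1.007825) + 78.918338 + 34.968853 + 14.003074
    = 84.000000 + 15.117375 + 78.918338 + 34.968853 + 14.003074 = 227.007640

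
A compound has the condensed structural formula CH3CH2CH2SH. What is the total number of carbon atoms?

Atom tally by fragment:
  CH3 → C:1 H:3
  CH2 → C:1 H:2
  CH2SH → C:1 H:3 S:1
Element totals:
  C: 3
  H: 8
  S: 1

3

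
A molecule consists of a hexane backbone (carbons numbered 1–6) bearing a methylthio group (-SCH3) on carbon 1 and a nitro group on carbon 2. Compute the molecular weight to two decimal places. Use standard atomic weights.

177.26 g/mol

Atom tally by fragment:
  CH3SCH2 → C:2 H:5 S:1
  CH(NO2) → C:1 H:1 N:1 O:2
  CH2 → C:1 H:2
  CH2 → C:1 H:2
  CH2 → C:1 H:2
  CH3 → C:1 H:3
Element totals:
  C: 7
  H: 15
  N: 1
  O: 2
  S: 1
Molecular formula: C7H15NO2S.
  M = 7(12.011) + 15(1.008) + 14.007 + 2(15.999) + 32.06
    = 84.077 + 15.120 + 14.007 + 31.998 + 32.060 = 177.262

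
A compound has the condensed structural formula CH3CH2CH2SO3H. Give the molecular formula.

C3H8O3S

Element totals:
  C: 3
  H: 8
  O: 3
  S: 1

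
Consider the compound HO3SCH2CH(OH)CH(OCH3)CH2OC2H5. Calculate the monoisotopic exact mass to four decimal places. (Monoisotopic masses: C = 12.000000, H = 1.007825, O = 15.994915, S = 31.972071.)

Element totals:
  C: 7
  H: 16
  O: 6
  S: 1
Molecular formula: C7H16O6S.
  M = 7(12.0) + 16(1.007825) + 6(15.994915) + 31.972071
    = 84.000000 + 16.125200 + 95.969490 + 31.972071 = 228.066761

228.0668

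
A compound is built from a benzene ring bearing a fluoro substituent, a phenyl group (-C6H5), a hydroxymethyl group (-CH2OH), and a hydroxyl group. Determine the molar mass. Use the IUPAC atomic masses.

Atom tally by fragment:
  benzene ring core → C:6 H:6
  (− 4 ring H displaced by substituents)
  + F → F:1
  + C6H5 → C:6 H:5
  + CH2OH → C:1 H:3 O:1
  + OH → O:1 H:1
Element totals:
  C: 13
  H: 11
  F: 1
  O: 2
Molecular formula: C13H11FO2.
  M = 13(12.011) + 11(1.008) + 18.998 + 2(15.999)
    = 156.143 + 11.088 + 18.998 + 31.998 = 218.227

218.23 g/mol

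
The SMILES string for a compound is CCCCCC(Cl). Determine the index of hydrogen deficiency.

0

Atom tally by fragment:
  CH3 → C:1 H:3
  CH2 → C:1 H:2
  CH2 → C:1 H:2
  CH2 → C:1 H:2
  CH2 → C:1 H:2
  CH2Cl → C:1 H:2 Cl:1
Element totals:
  C: 6
  H: 13
  Cl: 1
Molecular formula: C6H13Cl.
DoU = (2C + 2 + N − H − X) / 2 = (2·6 + 2 + 0 − 13 − 1) / 2 = 0.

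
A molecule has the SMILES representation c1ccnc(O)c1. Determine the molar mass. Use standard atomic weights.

95.10 g/mol

Atom tally by fragment:
  pyridine ring core → C:5 H:5 N:1
  (− 1 ring H displaced by substituents)
  + OH → O:1 H:1
Element totals:
  C: 5
  H: 5
  N: 1
  O: 1
Molecular formula: C5H5NO.
  M = 5(12.011) + 5(1.008) + 14.007 + 15.999
    = 60.055 + 5.040 + 14.007 + 15.999 = 95.101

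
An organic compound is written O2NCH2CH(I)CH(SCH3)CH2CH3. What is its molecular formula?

C6H12INO2S

Element totals:
  C: 6
  H: 12
  I: 1
  N: 1
  O: 2
  S: 1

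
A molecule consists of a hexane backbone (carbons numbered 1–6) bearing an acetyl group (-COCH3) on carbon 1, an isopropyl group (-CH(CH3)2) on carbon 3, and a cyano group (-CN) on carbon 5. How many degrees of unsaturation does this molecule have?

Atom tally by fragment:
  CH3COCH2 → C:3 H:5 O:1
  CH2 → C:1 H:2
  CH(CH(CH3)2) → C:4 H:8
  CH2 → C:1 H:2
  CH(CN) → C:2 H:1 N:1
  CH3 → C:1 H:3
Element totals:
  C: 12
  H: 21
  N: 1
  O: 1
Molecular formula: C12H21NO.
DoU = (2C + 2 + N − H − X) / 2 = (2·12 + 2 + 1 − 21 − 0) / 2 = 3.

3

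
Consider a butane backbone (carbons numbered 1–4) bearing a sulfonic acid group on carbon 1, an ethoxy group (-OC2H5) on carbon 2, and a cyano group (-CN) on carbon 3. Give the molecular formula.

C7H13NO4S

Atom tally by fragment:
  HO3SCH2 → C:1 H:3 S:1 O:3
  CH(OC2H5) → C:3 H:6 O:1
  CH(CN) → C:2 H:1 N:1
  CH3 → C:1 H:3
Element totals:
  C: 7
  H: 13
  N: 1
  O: 4
  S: 1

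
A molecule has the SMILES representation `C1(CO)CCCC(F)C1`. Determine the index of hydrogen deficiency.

Atom tally by fragment:
  cyclohexane ring core → C:6 H:12
  (− 2 ring H displaced by substituents)
  + CH2OH → C:1 H:3 O:1
  + F → F:1
Element totals:
  C: 7
  H: 13
  F: 1
  O: 1
Molecular formula: C7H13FO.
DoU = (2C + 2 + N − H − X) / 2 = (2·7 + 2 + 0 − 13 − 1) / 2 = 1.

1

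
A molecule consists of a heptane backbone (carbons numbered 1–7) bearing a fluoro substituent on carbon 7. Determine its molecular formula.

Atom tally by fragment:
  CH3 → C:1 H:3
  CH2 → C:1 H:2
  CH2 → C:1 H:2
  CH2 → C:1 H:2
  CH2 → C:1 H:2
  CH2 → C:1 H:2
  CH2F → C:1 H:2 F:1
Element totals:
  C: 7
  H: 15
  F: 1

C7H15F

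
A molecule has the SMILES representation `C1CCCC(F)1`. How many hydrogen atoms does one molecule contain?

Atom tally by fragment:
  cyclopentane ring core → C:5 H:10
  (− 1 ring H displaced by substituents)
  + F → F:1
Element totals:
  C: 5
  H: 9
  F: 1

9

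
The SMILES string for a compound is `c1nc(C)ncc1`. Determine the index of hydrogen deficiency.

Atom tally by fragment:
  pyrimidine ring core → C:4 H:4 N:2
  (− 1 ring H displaced by substituents)
  + CH3 → C:1 H:3
Element totals:
  C: 5
  H: 6
  N: 2
Molecular formula: C5H6N2.
DoU = (2C + 2 + N − H − X) / 2 = (2·5 + 2 + 2 − 6 − 0) / 2 = 4.

4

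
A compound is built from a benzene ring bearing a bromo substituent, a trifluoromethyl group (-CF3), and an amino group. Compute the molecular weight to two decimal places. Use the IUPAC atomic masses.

Atom tally by fragment:
  benzene ring core → C:6 H:6
  (− 3 ring H displaced by substituents)
  + Br → Br:1
  + CF3 → C:1 F:3
  + NH2 → N:1 H:2
Element totals:
  C: 7
  H: 5
  Br: 1
  F: 3
  N: 1
Molecular formula: C7H5BrF3N.
  M = 7(12.011) + 5(1.008) + 79.904 + 3(18.998) + 14.007
    = 84.077 + 5.040 + 79.904 + 56.994 + 14.007 = 240.022

240.02 g/mol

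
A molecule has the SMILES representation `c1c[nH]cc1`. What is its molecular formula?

C4H5N

Atom tally by fragment:
  pyrrole ring core → C:4 H:5 N:1
Element totals:
  C: 4
  H: 5
  N: 1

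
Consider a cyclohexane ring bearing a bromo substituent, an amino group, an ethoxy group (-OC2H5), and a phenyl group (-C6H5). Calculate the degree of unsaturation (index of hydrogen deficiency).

Atom tally by fragment:
  cyclohexane ring core → C:6 H:12
  (− 4 ring H displaced by substituents)
  + Br → Br:1
  + NH2 → N:1 H:2
  + OC2H5 → C:2 H:5 O:1
  + C6H5 → C:6 H:5
Element totals:
  C: 14
  H: 20
  Br: 1
  N: 1
  O: 1
Molecular formula: C14H20BrNO.
DoU = (2C + 2 + N − H − X) / 2 = (2·14 + 2 + 1 − 20 − 1) / 2 = 5.

5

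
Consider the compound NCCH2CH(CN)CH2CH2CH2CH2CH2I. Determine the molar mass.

276.12 g/mol

Atom tally by fragment:
  NCCH2 → C:2 H:2 N:1
  CH(CN) → C:2 H:1 N:1
  CH2 → C:1 H:2
  CH2 → C:1 H:2
  CH2 → C:1 H:2
  CH2 → C:1 H:2
  CH2I → C:1 H:2 I:1
Element totals:
  C: 9
  H: 13
  I: 1
  N: 2
Molecular formula: C9H13IN2.
  M = 9(12.011) + 13(1.008) + 126.904 + 2(14.007)
    = 108.099 + 13.104 + 126.904 + 28.014 = 276.121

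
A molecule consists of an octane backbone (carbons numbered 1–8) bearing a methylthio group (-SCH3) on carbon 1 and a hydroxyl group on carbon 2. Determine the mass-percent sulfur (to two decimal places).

18.18%

Atom tally by fragment:
  CH3SCH2 → C:2 H:5 S:1
  CH(OH) → C:1 H:2 O:1
  CH2 → C:1 H:2
  CH2 → C:1 H:2
  CH2 → C:1 H:2
  CH2 → C:1 H:2
  CH2 → C:1 H:2
  CH3 → C:1 H:3
Element totals:
  C: 9
  H: 20
  O: 1
  S: 1
Molecular formula: C9H20OS.
Molar mass = 176.318 g/mol.
Mass from S: 1 × 32.06 = 32.060 g/mol.
%S = 32.060 / 176.318 × 100 = 18.18%.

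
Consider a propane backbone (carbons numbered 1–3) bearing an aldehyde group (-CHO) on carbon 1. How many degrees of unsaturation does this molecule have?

Atom tally by fragment:
  OHCCH2 → C:2 H:3 O:1
  CH2 → C:1 H:2
  CH3 → C:1 H:3
Element totals:
  C: 4
  H: 8
  O: 1
Molecular formula: C4H8O.
DoU = (2C + 2 + N − H − X) / 2 = (2·4 + 2 + 0 − 8 − 0) / 2 = 1.

1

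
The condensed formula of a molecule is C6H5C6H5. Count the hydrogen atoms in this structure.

Atom tally by fragment:
  benzene ring core → C:6 H:6
  (− 1 ring H displaced by substituents)
  + C6H5 → C:6 H:5
Element totals:
  C: 12
  H: 10

10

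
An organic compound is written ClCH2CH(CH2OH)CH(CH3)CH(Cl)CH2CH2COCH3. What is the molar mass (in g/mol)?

Atom tally by fragment:
  ClCH2 → C:1 H:2 Cl:1
  CH(CH2OH) → C:2 H:4 O:1
  CH(CH3) → C:2 H:4
  CH(Cl) → C:1 H:1 Cl:1
  CH2 → C:1 H:2
  CH2COCH3 → C:3 H:5 O:1
Element totals:
  C: 10
  H: 18
  Cl: 2
  O: 2
Molecular formula: C10H18Cl2O2.
  M = 10(12.011) + 18(1.008) + 2(35.45) + 2(15.999)
    = 120.110 + 18.144 + 70.900 + 31.998 = 241.152

241.15 g/mol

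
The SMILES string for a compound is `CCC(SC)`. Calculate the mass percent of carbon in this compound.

Atom tally by fragment:
  CH3 → C:1 H:3
  CH2 → C:1 H:2
  CH2SCH3 → C:2 H:5 S:1
Element totals:
  C: 4
  H: 10
  S: 1
Molecular formula: C4H10S.
Molar mass = 90.184 g/mol.
Mass from C: 4 × 12.011 = 48.044 g/mol.
%C = 48.044 / 90.184 × 100 = 53.27%.

53.27%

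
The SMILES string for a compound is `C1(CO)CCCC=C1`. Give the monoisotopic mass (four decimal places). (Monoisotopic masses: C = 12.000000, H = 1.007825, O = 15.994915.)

Atom tally by fragment:
  cyclohexene ring core → C:6 H:10
  (− 1 ring H displaced by substituents)
  + CH2OH → C:1 H:3 O:1
Element totals:
  C: 7
  H: 12
  O: 1
Molecular formula: C7H12O.
  M = 7(12.0) + 12(1.007825) + 15.994915
    = 84.000000 + 12.093900 + 15.994915 = 112.088815

112.0888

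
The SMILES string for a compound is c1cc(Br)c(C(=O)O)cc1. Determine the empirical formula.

Atom tally by fragment:
  benzene ring core → C:6 H:6
  (− 2 ring H displaced by substituents)
  + Br → Br:1
  + COOH → C:1 H:1 O:2
Element totals:
  C: 7
  H: 5
  Br: 1
  O: 2
Molecular formula: C7H5BrO2.
gcd of subscripts (1, 7, 5, 2) = 1, so the empirical formula equals the molecular formula.

C7H5BrO2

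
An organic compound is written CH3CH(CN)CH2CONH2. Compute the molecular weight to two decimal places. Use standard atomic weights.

Atom tally by fragment:
  CH3 → C:1 H:3
  CH(CN) → C:2 H:1 N:1
  CH2CONH2 → C:2 H:4 O:1 N:1
Element totals:
  C: 5
  H: 8
  N: 2
  O: 1
Molecular formula: C5H8N2O.
  M = 5(12.011) + 8(1.008) + 2(14.007) + 15.999
    = 60.055 + 8.064 + 28.014 + 15.999 = 112.132

112.13 g/mol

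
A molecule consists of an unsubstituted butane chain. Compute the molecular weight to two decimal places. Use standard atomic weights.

58.12 g/mol

Atom tally by fragment:
  CH3 → C:1 H:3
  CH2 → C:1 H:2
  CH2 → C:1 H:2
  CH3 → C:1 H:3
Element totals:
  C: 4
  H: 10
Molecular formula: C4H10.
  M = 4(12.011) + 10(1.008)
    = 48.044 + 10.080 = 58.124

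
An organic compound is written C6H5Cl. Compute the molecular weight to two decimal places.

112.56 g/mol

Atom tally by fragment:
  benzene ring core → C:6 H:6
  (− 1 ring H displaced by substituents)
  + Cl → Cl:1
Element totals:
  C: 6
  H: 5
  Cl: 1
Molecular formula: C6H5Cl.
  M = 6(12.011) + 5(1.008) + 35.45
    = 72.066 + 5.040 + 35.450 = 112.556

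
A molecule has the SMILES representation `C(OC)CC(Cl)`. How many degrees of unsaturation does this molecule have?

0

Atom tally by fragment:
  CH3OCH2 → C:2 H:5 O:1
  CH2 → C:1 H:2
  CH2Cl → C:1 H:2 Cl:1
Element totals:
  C: 4
  H: 9
  Cl: 1
  O: 1
Molecular formula: C4H9ClO.
DoU = (2C + 2 + N − H − X) / 2 = (2·4 + 2 + 0 − 9 − 1) / 2 = 0.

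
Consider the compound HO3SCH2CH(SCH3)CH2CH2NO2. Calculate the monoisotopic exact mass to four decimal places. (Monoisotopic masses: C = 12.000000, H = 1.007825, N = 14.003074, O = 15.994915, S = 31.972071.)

229.0079

Element totals:
  C: 5
  H: 11
  N: 1
  O: 5
  S: 2
Molecular formula: C5H11NO5S2.
  M = 5(12.0) + 11(1.007825) + 14.003074 + 5(15.994915) + 2(31.972071)
    = 60.000000 + 11.086075 + 14.003074 + 79.974575 + 63.944142 = 229.007866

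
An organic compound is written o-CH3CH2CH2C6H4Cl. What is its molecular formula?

C9H11Cl

Atom tally by fragment:
  benzene ring core → C:6 H:6
  (− 2 ring H displaced by substituents)
  + CH2CH2CH3 → C:3 H:7
  + Cl → Cl:1
Element totals:
  C: 9
  H: 11
  Cl: 1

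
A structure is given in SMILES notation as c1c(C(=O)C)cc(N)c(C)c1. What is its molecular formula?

Atom tally by fragment:
  benzene ring core → C:6 H:6
  (− 3 ring H displaced by substituents)
  + COCH3 → C:2 H:3 O:1
  + NH2 → N:1 H:2
  + CH3 → C:1 H:3
Element totals:
  C: 9
  H: 11
  N: 1
  O: 1

C9H11NO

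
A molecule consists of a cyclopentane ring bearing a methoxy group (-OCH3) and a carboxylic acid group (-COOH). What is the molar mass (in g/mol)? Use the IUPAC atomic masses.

144.17 g/mol

Atom tally by fragment:
  cyclopentane ring core → C:5 H:10
  (− 2 ring H displaced by substituents)
  + OCH3 → C:1 H:3 O:1
  + COOH → C:1 H:1 O:2
Element totals:
  C: 7
  H: 12
  O: 3
Molecular formula: C7H12O3.
  M = 7(12.011) + 12(1.008) + 3(15.999)
    = 84.077 + 12.096 + 47.997 = 144.170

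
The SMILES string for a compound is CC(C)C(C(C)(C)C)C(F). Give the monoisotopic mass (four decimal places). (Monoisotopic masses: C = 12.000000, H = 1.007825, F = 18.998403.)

Atom tally by fragment:
  CH3 → C:1 H:3
  CH(CH3) → C:2 H:4
  CH(C(CH3)3) → C:5 H:10
  CH2F → C:1 H:2 F:1
Element totals:
  C: 9
  H: 19
  F: 1
Molecular formula: C9H19F.
  M = 9(12.0) + 19(1.007825) + 18.998403
    = 108.000000 + 19.148675 + 18.998403 = 146.147078

146.1471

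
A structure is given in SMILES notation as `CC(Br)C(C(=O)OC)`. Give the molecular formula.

Atom tally by fragment:
  CH3 → C:1 H:3
  CH(Br) → C:1 H:1 Br:1
  CH2COOCH3 → C:3 H:5 O:2
Element totals:
  C: 5
  H: 9
  Br: 1
  O: 2

C5H9BrO2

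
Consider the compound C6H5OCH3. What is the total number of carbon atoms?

7

Atom tally by fragment:
  benzene ring core → C:6 H:6
  (− 1 ring H displaced by substituents)
  + OCH3 → C:1 H:3 O:1
Element totals:
  C: 7
  H: 8
  O: 1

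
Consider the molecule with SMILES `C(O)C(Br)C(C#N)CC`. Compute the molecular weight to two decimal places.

Atom tally by fragment:
  HOCH2 → C:1 H:3 O:1
  CH(Br) → C:1 H:1 Br:1
  CH(CN) → C:2 H:1 N:1
  CH2 → C:1 H:2
  CH3 → C:1 H:3
Element totals:
  C: 6
  H: 10
  Br: 1
  N: 1
  O: 1
Molecular formula: C6H10BrNO.
  M = 6(12.011) + 10(1.008) + 79.904 + 14.007 + 15.999
    = 72.066 + 10.080 + 79.904 + 14.007 + 15.999 = 192.056

192.06 g/mol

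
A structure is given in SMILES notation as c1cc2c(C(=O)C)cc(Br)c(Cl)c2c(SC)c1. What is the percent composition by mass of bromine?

24.24%

Atom tally by fragment:
  naphthalene ring system core → C:10 H:8
  (− 4 ring H displaced by substituents)
  + COCH3 → C:2 H:3 O:1
  + Br → Br:1
  + Cl → Cl:1
  + SCH3 → C:1 H:3 S:1
Element totals:
  C: 13
  H: 10
  Br: 1
  Cl: 1
  O: 1
  S: 1
Molecular formula: C13H10BrClOS.
Molar mass = 329.636 g/mol.
Mass from Br: 1 × 79.904 = 79.904 g/mol.
%Br = 79.904 / 329.636 × 100 = 24.24%.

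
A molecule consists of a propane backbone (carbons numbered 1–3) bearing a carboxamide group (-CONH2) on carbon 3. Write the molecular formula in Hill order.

C4H9NO

Atom tally by fragment:
  CH3 → C:1 H:3
  CH2 → C:1 H:2
  CH2CONH2 → C:2 H:4 O:1 N:1
Element totals:
  C: 4
  H: 9
  N: 1
  O: 1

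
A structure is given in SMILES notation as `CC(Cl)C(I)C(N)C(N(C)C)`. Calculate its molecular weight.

290.57 g/mol

Atom tally by fragment:
  CH3 → C:1 H:3
  CH(Cl) → C:1 H:1 Cl:1
  CH(I) → C:1 H:1 I:1
  CH(NH2) → C:1 H:3 N:1
  CH2N(CH3)2 → C:3 H:8 N:1
Element totals:
  C: 7
  H: 16
  Cl: 1
  I: 1
  N: 2
Molecular formula: C7H16ClIN2.
  M = 7(12.011) + 16(1.008) + 35.45 + 126.904 + 2(14.007)
    = 84.077 + 16.128 + 35.450 + 126.904 + 28.014 = 290.573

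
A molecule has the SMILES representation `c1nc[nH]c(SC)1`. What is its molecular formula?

C4H6N2S

Atom tally by fragment:
  imidazole ring core → C:3 H:4 N:2
  (− 1 ring H displaced by substituents)
  + SCH3 → C:1 H:3 S:1
Element totals:
  C: 4
  H: 6
  N: 2
  S: 1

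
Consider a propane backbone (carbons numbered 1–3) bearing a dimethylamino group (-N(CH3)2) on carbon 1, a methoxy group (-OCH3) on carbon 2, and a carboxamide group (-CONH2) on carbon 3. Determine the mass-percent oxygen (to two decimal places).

19.97%

Atom tally by fragment:
  (CH3)2NCH2 → C:3 H:8 N:1
  CH(OCH3) → C:2 H:4 O:1
  CH2CONH2 → C:2 H:4 O:1 N:1
Element totals:
  C: 7
  H: 16
  N: 2
  O: 2
Molecular formula: C7H16N2O2.
Molar mass = 160.217 g/mol.
Mass from O: 2 × 15.999 = 31.998 g/mol.
%O = 31.998 / 160.217 × 100 = 19.97%.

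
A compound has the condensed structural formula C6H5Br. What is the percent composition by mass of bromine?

50.89%

Element totals:
  C: 6
  H: 5
  Br: 1
Molecular formula: C6H5Br.
Molar mass = 157.010 g/mol.
Mass from Br: 1 × 79.904 = 79.904 g/mol.
%Br = 79.904 / 157.010 × 100 = 50.89%.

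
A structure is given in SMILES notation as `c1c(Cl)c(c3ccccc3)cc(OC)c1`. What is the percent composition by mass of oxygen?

Atom tally by fragment:
  benzene ring core → C:6 H:6
  (− 3 ring H displaced by substituents)
  + Cl → Cl:1
  + C6H5 → C:6 H:5
  + OCH3 → C:1 H:3 O:1
Element totals:
  C: 13
  H: 11
  Cl: 1
  O: 1
Molecular formula: C13H11ClO.
Molar mass = 218.680 g/mol.
Mass from O: 1 × 15.999 = 15.999 g/mol.
%O = 15.999 / 218.680 × 100 = 7.32%.

7.32%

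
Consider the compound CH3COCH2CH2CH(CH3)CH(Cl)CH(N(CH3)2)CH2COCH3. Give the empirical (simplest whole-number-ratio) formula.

Atom tally by fragment:
  CH3COCH2 → C:3 H:5 O:1
  CH2 → C:1 H:2
  CH(CH3) → C:2 H:4
  CH(Cl) → C:1 H:1 Cl:1
  CH(N(CH3)2) → C:3 H:7 N:1
  CH2COCH3 → C:3 H:5 O:1
Element totals:
  C: 13
  H: 24
  Cl: 1
  N: 1
  O: 2
Molecular formula: C13H24ClNO2.
gcd of subscripts (13, 1, 24, 1, 2) = 1, so the empirical formula equals the molecular formula.

C13H24ClNO2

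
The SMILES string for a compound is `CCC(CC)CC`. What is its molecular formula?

Atom tally by fragment:
  CH3 → C:1 H:3
  CH2 → C:1 H:2
  CH(C2H5) → C:3 H:6
  CH2 → C:1 H:2
  CH3 → C:1 H:3
Element totals:
  C: 7
  H: 16

C7H16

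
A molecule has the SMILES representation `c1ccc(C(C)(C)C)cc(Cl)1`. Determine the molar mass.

Atom tally by fragment:
  benzene ring core → C:6 H:6
  (− 2 ring H displaced by substituents)
  + C(CH3)3 → C:4 H:9
  + Cl → Cl:1
Element totals:
  C: 10
  H: 13
  Cl: 1
Molecular formula: C10H13Cl.
  M = 10(12.011) + 13(1.008) + 35.45
    = 120.110 + 13.104 + 35.450 = 168.664

168.66 g/mol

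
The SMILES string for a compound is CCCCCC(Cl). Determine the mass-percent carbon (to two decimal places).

Atom tally by fragment:
  CH3 → C:1 H:3
  CH2 → C:1 H:2
  CH2 → C:1 H:2
  CH2 → C:1 H:2
  CH2 → C:1 H:2
  CH2Cl → C:1 H:2 Cl:1
Element totals:
  C: 6
  H: 13
  Cl: 1
Molecular formula: C6H13Cl.
Molar mass = 120.620 g/mol.
Mass from C: 6 × 12.011 = 72.066 g/mol.
%C = 72.066 / 120.620 × 100 = 59.75%.

59.75%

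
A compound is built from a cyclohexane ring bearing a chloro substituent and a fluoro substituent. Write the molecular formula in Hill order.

Atom tally by fragment:
  cyclohexane ring core → C:6 H:12
  (− 2 ring H displaced by substituents)
  + Cl → Cl:1
  + F → F:1
Element totals:
  C: 6
  H: 10
  Cl: 1
  F: 1

C6H10ClF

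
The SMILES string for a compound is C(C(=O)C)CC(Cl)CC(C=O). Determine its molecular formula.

C8H13ClO2

Atom tally by fragment:
  CH3COCH2 → C:3 H:5 O:1
  CH2 → C:1 H:2
  CH(Cl) → C:1 H:1 Cl:1
  CH2 → C:1 H:2
  CH2CHO → C:2 H:3 O:1
Element totals:
  C: 8
  H: 13
  Cl: 1
  O: 2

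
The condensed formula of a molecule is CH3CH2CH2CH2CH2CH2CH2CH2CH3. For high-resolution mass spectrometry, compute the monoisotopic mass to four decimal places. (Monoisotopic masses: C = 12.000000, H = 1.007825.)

Atom tally by fragment:
  CH3 → C:1 H:3
  CH2 → C:1 H:2
  CH2 → C:1 H:2
  CH2 → C:1 H:2
  CH2 → C:1 H:2
  CH2 → C:1 H:2
  CH2 → C:1 H:2
  CH2 → C:1 H:2
  CH3 → C:1 H:3
Element totals:
  C: 9
  H: 20
Molecular formula: C9H20.
  M = 9(12.0) + 20(1.007825)
    = 108.000000 + 20.156500 = 128.156500

128.1565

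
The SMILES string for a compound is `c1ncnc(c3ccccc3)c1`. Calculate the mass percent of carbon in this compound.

76.90%

Atom tally by fragment:
  pyrimidine ring core → C:4 H:4 N:2
  (− 1 ring H displaced by substituents)
  + C6H5 → C:6 H:5
Element totals:
  C: 10
  H: 8
  N: 2
Molecular formula: C10H8N2.
Molar mass = 156.188 g/mol.
Mass from C: 10 × 12.011 = 120.110 g/mol.
%C = 120.110 / 156.188 × 100 = 76.90%.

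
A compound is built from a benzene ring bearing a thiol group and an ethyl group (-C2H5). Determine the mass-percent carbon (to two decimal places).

69.51%

Atom tally by fragment:
  benzene ring core → C:6 H:6
  (− 2 ring H displaced by substituents)
  + SH → S:1 H:1
  + C2H5 → C:2 H:5
Element totals:
  C: 8
  H: 10
  S: 1
Molecular formula: C8H10S.
Molar mass = 138.228 g/mol.
Mass from C: 8 × 12.011 = 96.088 g/mol.
%C = 96.088 / 138.228 × 100 = 69.51%.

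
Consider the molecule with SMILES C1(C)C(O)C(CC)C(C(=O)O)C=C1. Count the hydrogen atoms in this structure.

Atom tally by fragment:
  cyclohexene ring core → C:6 H:10
  (− 4 ring H displaced by substituents)
  + CH3 → C:1 H:3
  + OH → O:1 H:1
  + C2H5 → C:2 H:5
  + COOH → C:1 H:1 O:2
Element totals:
  C: 10
  H: 16
  O: 3

16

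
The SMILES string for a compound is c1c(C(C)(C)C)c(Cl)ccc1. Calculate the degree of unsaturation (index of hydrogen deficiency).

Atom tally by fragment:
  benzene ring core → C:6 H:6
  (− 2 ring H displaced by substituents)
  + C(CH3)3 → C:4 H:9
  + Cl → Cl:1
Element totals:
  C: 10
  H: 13
  Cl: 1
Molecular formula: C10H13Cl.
DoU = (2C + 2 + N − H − X) / 2 = (2·10 + 2 + 0 − 13 − 1) / 2 = 4.

4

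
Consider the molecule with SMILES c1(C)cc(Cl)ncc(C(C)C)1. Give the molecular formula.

C9H12ClN

Atom tally by fragment:
  pyridine ring core → C:5 H:5 N:1
  (− 3 ring H displaced by substituents)
  + CH3 → C:1 H:3
  + Cl → Cl:1
  + CH(CH3)2 → C:3 H:7
Element totals:
  C: 9
  H: 12
  Cl: 1
  N: 1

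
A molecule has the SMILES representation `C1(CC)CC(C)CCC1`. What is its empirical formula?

CH2

Atom tally by fragment:
  cyclohexane ring core → C:6 H:12
  (− 2 ring H displaced by substituents)
  + C2H5 → C:2 H:5
  + CH3 → C:1 H:3
Element totals:
  C: 9
  H: 18
Molecular formula: C9H18.
gcd of subscripts = 9; dividing each by 9:
  C: 9/9 = 1
  H: 18/9 = 2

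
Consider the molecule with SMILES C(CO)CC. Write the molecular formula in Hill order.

Atom tally by fragment:
  HOCH2CH2 → C:2 H:5 O:1
  CH2 → C:1 H:2
  CH3 → C:1 H:3
Element totals:
  C: 4
  H: 10
  O: 1

C4H10O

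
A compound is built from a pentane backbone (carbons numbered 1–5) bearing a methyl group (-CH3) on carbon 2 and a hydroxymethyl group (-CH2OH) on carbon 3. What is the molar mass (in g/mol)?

Atom tally by fragment:
  CH3 → C:1 H:3
  CH(CH3) → C:2 H:4
  CH(CH2OH) → C:2 H:4 O:1
  CH2 → C:1 H:2
  CH3 → C:1 H:3
Element totals:
  C: 7
  H: 16
  O: 1
Molecular formula: C7H16O.
  M = 7(12.011) + 16(1.008) + 15.999
    = 84.077 + 16.128 + 15.999 = 116.204

116.20 g/mol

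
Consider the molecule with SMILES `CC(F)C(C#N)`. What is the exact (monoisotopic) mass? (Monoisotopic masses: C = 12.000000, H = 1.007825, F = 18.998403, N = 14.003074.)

Atom tally by fragment:
  CH3 → C:1 H:3
  CH(F) → C:1 H:1 F:1
  CH2CN → C:2 H:2 N:1
Element totals:
  C: 4
  H: 6
  F: 1
  N: 1
Molecular formula: C4H6FN.
  M = 4(12.0) + 6(1.007825) + 18.998403 + 14.003074
    = 48.000000 + 6.046950 + 18.998403 + 14.003074 = 87.048427

87.0484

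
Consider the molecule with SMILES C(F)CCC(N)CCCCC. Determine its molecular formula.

Atom tally by fragment:
  FCH2 → C:1 H:2 F:1
  CH2 → C:1 H:2
  CH2 → C:1 H:2
  CH(NH2) → C:1 H:3 N:1
  CH2 → C:1 H:2
  CH2 → C:1 H:2
  CH2 → C:1 H:2
  CH2 → C:1 H:2
  CH3 → C:1 H:3
Element totals:
  C: 9
  H: 20
  F: 1
  N: 1

C9H20FN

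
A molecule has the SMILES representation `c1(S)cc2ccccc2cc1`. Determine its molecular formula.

C10H8S

Atom tally by fragment:
  naphthalene ring system core → C:10 H:8
  (− 1 ring H displaced by substituents)
  + SH → S:1 H:1
Element totals:
  C: 10
  H: 8
  S: 1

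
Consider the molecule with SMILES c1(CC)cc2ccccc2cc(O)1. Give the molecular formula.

C12H12O

Atom tally by fragment:
  naphthalene ring system core → C:10 H:8
  (− 2 ring H displaced by substituents)
  + C2H5 → C:2 H:5
  + OH → O:1 H:1
Element totals:
  C: 12
  H: 12
  O: 1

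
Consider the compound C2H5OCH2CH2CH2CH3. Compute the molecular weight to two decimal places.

102.18 g/mol

Element totals:
  C: 6
  H: 14
  O: 1
Molecular formula: C6H14O.
  M = 6(12.011) + 14(1.008) + 15.999
    = 72.066 + 14.112 + 15.999 = 102.177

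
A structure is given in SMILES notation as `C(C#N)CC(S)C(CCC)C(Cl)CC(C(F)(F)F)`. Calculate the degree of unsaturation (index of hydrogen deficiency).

2

Atom tally by fragment:
  NCCH2 → C:2 H:2 N:1
  CH2 → C:1 H:2
  CH(SH) → C:1 H:2 S:1
  CH(CH2CH2CH3) → C:4 H:8
  CH(Cl) → C:1 H:1 Cl:1
  CH2 → C:1 H:2
  CH2CF3 → C:2 H:2 F:3
Element totals:
  C: 12
  H: 19
  Cl: 1
  F: 3
  N: 1
  S: 1
Molecular formula: C12H19ClF3NS.
DoU = (2C + 2 + N − H − X) / 2 = (2·12 + 2 + 1 − 19 − 4) / 2 = 2.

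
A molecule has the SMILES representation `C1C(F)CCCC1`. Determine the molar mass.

102.15 g/mol

Atom tally by fragment:
  cyclohexane ring core → C:6 H:12
  (− 1 ring H displaced by substituents)
  + F → F:1
Element totals:
  C: 6
  H: 11
  F: 1
Molecular formula: C6H11F.
  M = 6(12.011) + 11(1.008) + 18.998
    = 72.066 + 11.088 + 18.998 = 102.152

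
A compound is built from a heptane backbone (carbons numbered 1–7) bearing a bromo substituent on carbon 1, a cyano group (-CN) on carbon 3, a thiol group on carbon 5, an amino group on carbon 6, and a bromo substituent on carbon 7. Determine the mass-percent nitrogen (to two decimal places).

8.49%

Atom tally by fragment:
  BrCH2 → C:1 H:2 Br:1
  CH2 → C:1 H:2
  CH(CN) → C:2 H:1 N:1
  CH2 → C:1 H:2
  CH(SH) → C:1 H:2 S:1
  CH(NH2) → C:1 H:3 N:1
  CH2Br → C:1 H:2 Br:1
Element totals:
  C: 8
  H: 14
  Br: 2
  N: 2
  S: 1
Molecular formula: C8H14Br2N2S.
Molar mass = 330.082 g/mol.
Mass from N: 2 × 14.007 = 28.014 g/mol.
%N = 28.014 / 330.082 × 100 = 8.49%.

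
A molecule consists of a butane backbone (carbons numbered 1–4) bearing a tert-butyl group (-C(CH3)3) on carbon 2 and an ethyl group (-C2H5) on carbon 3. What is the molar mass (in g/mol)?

Atom tally by fragment:
  CH3 → C:1 H:3
  CH(C(CH3)3) → C:5 H:10
  CH(C2H5) → C:3 H:6
  CH3 → C:1 H:3
Element totals:
  C: 10
  H: 22
Molecular formula: C10H22.
  M = 10(12.011) + 22(1.008)
    = 120.110 + 22.176 = 142.286

142.29 g/mol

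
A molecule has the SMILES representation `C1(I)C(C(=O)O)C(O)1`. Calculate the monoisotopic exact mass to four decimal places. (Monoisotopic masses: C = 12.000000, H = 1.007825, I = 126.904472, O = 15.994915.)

227.9283

Atom tally by fragment:
  cyclopropane ring core → C:3 H:6
  (− 3 ring H displaced by substituents)
  + I → I:1
  + COOH → C:1 H:1 O:2
  + OH → O:1 H:1
Element totals:
  C: 4
  H: 5
  I: 1
  O: 3
Molecular formula: C4H5IO3.
  M = 4(12.0) + 5(1.007825) + 126.904472 + 3(15.994915)
    = 48.000000 + 5.039125 + 126.904472 + 47.984745 = 227.928342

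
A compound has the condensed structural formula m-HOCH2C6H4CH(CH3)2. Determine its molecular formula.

C10H14O

Atom tally by fragment:
  benzene ring core → C:6 H:6
  (− 2 ring H displaced by substituents)
  + CH2OH → C:1 H:3 O:1
  + CH(CH3)2 → C:3 H:7
Element totals:
  C: 10
  H: 14
  O: 1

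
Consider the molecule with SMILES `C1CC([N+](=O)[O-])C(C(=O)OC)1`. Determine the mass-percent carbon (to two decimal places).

45.28%

Atom tally by fragment:
  cyclobutane ring core → C:4 H:8
  (− 2 ring H displaced by substituents)
  + NO2 → N:1 O:2
  + COOCH3 → C:2 H:3 O:2
Element totals:
  C: 6
  H: 9
  N: 1
  O: 4
Molecular formula: C6H9NO4.
Molar mass = 159.141 g/mol.
Mass from C: 6 × 12.011 = 72.066 g/mol.
%C = 72.066 / 159.141 × 100 = 45.28%.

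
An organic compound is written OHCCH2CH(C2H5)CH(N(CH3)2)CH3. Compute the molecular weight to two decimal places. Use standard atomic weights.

157.26 g/mol

Atom tally by fragment:
  OHCCH2 → C:2 H:3 O:1
  CH(C2H5) → C:3 H:6
  CH(N(CH3)2) → C:3 H:7 N:1
  CH3 → C:1 H:3
Element totals:
  C: 9
  H: 19
  N: 1
  O: 1
Molecular formula: C9H19NO.
  M = 9(12.011) + 19(1.008) + 14.007 + 15.999
    = 108.099 + 19.152 + 14.007 + 15.999 = 157.257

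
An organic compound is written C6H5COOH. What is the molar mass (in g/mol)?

Atom tally by fragment:
  benzene ring core → C:6 H:6
  (− 1 ring H displaced by substituents)
  + COOH → C:1 H:1 O:2
Element totals:
  C: 7
  H: 6
  O: 2
Molecular formula: C7H6O2.
  M = 7(12.011) + 6(1.008) + 2(15.999)
    = 84.077 + 6.048 + 31.998 = 122.123

122.12 g/mol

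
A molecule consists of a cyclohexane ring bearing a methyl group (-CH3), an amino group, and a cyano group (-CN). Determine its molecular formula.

Atom tally by fragment:
  cyclohexane ring core → C:6 H:12
  (− 3 ring H displaced by substituents)
  + CH3 → C:1 H:3
  + NH2 → N:1 H:2
  + CN → C:1 N:1
Element totals:
  C: 8
  H: 14
  N: 2

C8H14N2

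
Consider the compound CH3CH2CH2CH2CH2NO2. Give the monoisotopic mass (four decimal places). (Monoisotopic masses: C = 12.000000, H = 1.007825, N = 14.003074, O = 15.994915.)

Element totals:
  C: 5
  H: 11
  N: 1
  O: 2
Molecular formula: C5H11NO2.
  M = 5(12.0) + 11(1.007825) + 14.003074 + 2(15.994915)
    = 60.000000 + 11.086075 + 14.003074 + 31.989830 = 117.078979

117.0790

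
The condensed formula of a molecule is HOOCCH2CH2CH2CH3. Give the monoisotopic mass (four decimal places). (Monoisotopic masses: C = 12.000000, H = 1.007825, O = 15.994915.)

Atom tally by fragment:
  HOOCCH2 → C:2 H:3 O:2
  CH2 → C:1 H:2
  CH2 → C:1 H:2
  CH3 → C:1 H:3
Element totals:
  C: 5
  H: 10
  O: 2
Molecular formula: C5H10O2.
  M = 5(12.0) + 10(1.007825) + 2(15.994915)
    = 60.000000 + 10.078250 + 31.989830 = 102.068080

102.0681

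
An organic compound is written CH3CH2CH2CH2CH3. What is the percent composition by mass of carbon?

83.24%

Atom tally by fragment:
  CH3 → C:1 H:3
  CH2 → C:1 H:2
  CH2 → C:1 H:2
  CH2 → C:1 H:2
  CH3 → C:1 H:3
Element totals:
  C: 5
  H: 12
Molecular formula: C5H12.
Molar mass = 72.151 g/mol.
Mass from C: 5 × 12.011 = 60.055 g/mol.
%C = 60.055 / 72.151 × 100 = 83.24%.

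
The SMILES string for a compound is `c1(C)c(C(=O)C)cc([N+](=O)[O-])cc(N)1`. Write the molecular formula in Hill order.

Atom tally by fragment:
  benzene ring core → C:6 H:6
  (− 4 ring H displaced by substituents)
  + CH3 → C:1 H:3
  + COCH3 → C:2 H:3 O:1
  + NO2 → N:1 O:2
  + NH2 → N:1 H:2
Element totals:
  C: 9
  H: 10
  N: 2
  O: 3

C9H10N2O3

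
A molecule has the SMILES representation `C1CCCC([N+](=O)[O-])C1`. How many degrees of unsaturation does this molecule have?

2

Atom tally by fragment:
  cyclohexane ring core → C:6 H:12
  (− 1 ring H displaced by substituents)
  + NO2 → N:1 O:2
Element totals:
  C: 6
  H: 11
  N: 1
  O: 2
Molecular formula: C6H11NO2.
DoU = (2C + 2 + N − H − X) / 2 = (2·6 + 2 + 1 − 11 − 0) / 2 = 2.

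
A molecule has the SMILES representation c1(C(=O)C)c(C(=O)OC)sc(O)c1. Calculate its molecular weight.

200.21 g/mol

Atom tally by fragment:
  thiophene ring core → C:4 H:4 S:1
  (− 3 ring H displaced by substituents)
  + COCH3 → C:2 H:3 O:1
  + COOCH3 → C:2 H:3 O:2
  + OH → O:1 H:1
Element totals:
  C: 8
  H: 8
  O: 4
  S: 1
Molecular formula: C8H8O4S.
  M = 8(12.011) + 8(1.008) + 4(15.999) + 32.06
    = 96.088 + 8.064 + 63.996 + 32.060 = 200.208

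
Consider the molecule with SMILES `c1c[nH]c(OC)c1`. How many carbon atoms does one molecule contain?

5

Atom tally by fragment:
  pyrrole ring core → C:4 H:5 N:1
  (− 1 ring H displaced by substituents)
  + OCH3 → C:1 H:3 O:1
Element totals:
  C: 5
  H: 7
  N: 1
  O: 1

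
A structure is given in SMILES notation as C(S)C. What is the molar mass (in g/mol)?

62.13 g/mol

Atom tally by fragment:
  HSCH2 → C:1 H:3 S:1
  CH3 → C:1 H:3
Element totals:
  C: 2
  H: 6
  S: 1
Molecular formula: C2H6S.
  M = 2(12.011) + 6(1.008) + 32.06
    = 24.022 + 6.048 + 32.060 = 62.130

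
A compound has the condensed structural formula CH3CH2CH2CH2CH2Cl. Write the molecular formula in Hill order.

Atom tally by fragment:
  CH3 → C:1 H:3
  CH2 → C:1 H:2
  CH2 → C:1 H:2
  CH2 → C:1 H:2
  CH2Cl → C:1 H:2 Cl:1
Element totals:
  C: 5
  H: 11
  Cl: 1

C5H11Cl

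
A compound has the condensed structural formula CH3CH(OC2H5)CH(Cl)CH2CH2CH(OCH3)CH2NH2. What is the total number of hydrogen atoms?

Element totals:
  C: 10
  H: 22
  Cl: 1
  N: 1
  O: 2

22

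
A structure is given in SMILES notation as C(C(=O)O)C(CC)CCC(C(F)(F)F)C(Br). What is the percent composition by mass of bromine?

26.19%

Atom tally by fragment:
  HOOCCH2 → C:2 H:3 O:2
  CH(C2H5) → C:3 H:6
  CH2 → C:1 H:2
  CH2 → C:1 H:2
  CH(CF3) → C:2 H:1 F:3
  CH2Br → C:1 H:2 Br:1
Element totals:
  C: 10
  H: 16
  Br: 1
  F: 3
  O: 2
Molecular formula: C10H16BrF3O2.
Molar mass = 305.134 g/mol.
Mass from Br: 1 × 79.904 = 79.904 g/mol.
%Br = 79.904 / 305.134 × 100 = 26.19%.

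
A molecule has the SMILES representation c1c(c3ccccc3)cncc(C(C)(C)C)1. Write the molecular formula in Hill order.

C15H17N

Atom tally by fragment:
  pyridine ring core → C:5 H:5 N:1
  (− 2 ring H displaced by substituents)
  + C6H5 → C:6 H:5
  + C(CH3)3 → C:4 H:9
Element totals:
  C: 15
  H: 17
  N: 1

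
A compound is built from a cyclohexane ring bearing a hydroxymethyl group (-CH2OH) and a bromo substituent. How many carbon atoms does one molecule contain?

7

Atom tally by fragment:
  cyclohexane ring core → C:6 H:12
  (− 2 ring H displaced by substituents)
  + CH2OH → C:1 H:3 O:1
  + Br → Br:1
Element totals:
  C: 7
  H: 13
  Br: 1
  O: 1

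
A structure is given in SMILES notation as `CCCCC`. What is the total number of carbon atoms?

5

Atom tally by fragment:
  CH3 → C:1 H:3
  CH2 → C:1 H:2
  CH2 → C:1 H:2
  CH2 → C:1 H:2
  CH3 → C:1 H:3
Element totals:
  C: 5
  H: 12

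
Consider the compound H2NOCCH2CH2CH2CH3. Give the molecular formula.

C5H11NO

Element totals:
  C: 5
  H: 11
  N: 1
  O: 1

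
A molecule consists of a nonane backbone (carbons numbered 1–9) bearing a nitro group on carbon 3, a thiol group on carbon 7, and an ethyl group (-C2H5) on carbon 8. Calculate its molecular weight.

233.37 g/mol

Atom tally by fragment:
  CH3 → C:1 H:3
  CH2 → C:1 H:2
  CH(NO2) → C:1 H:1 N:1 O:2
  CH2 → C:1 H:2
  CH2 → C:1 H:2
  CH2 → C:1 H:2
  CH(SH) → C:1 H:2 S:1
  CH(C2H5) → C:3 H:6
  CH3 → C:1 H:3
Element totals:
  C: 11
  H: 23
  N: 1
  O: 2
  S: 1
Molecular formula: C11H23NO2S.
  M = 11(12.011) + 23(1.008) + 14.007 + 2(15.999) + 32.06
    = 132.121 + 23.184 + 14.007 + 31.998 + 32.060 = 233.370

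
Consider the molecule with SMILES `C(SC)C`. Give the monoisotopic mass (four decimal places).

Atom tally by fragment:
  CH3SCH2 → C:2 H:5 S:1
  CH3 → C:1 H:3
Element totals:
  C: 3
  H: 8
  S: 1
Molecular formula: C3H8S.
  M = 3(12.0) + 8(1.007825) + 31.972071
    = 36.000000 + 8.062600 + 31.972071 = 76.034671

76.0347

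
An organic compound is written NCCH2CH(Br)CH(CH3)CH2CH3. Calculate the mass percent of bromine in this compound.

Atom tally by fragment:
  NCCH2 → C:2 H:2 N:1
  CH(Br) → C:1 H:1 Br:1
  CH(CH3) → C:2 H:4
  CH2 → C:1 H:2
  CH3 → C:1 H:3
Element totals:
  C: 7
  H: 12
  Br: 1
  N: 1
Molecular formula: C7H12BrN.
Molar mass = 190.084 g/mol.
Mass from Br: 1 × 79.904 = 79.904 g/mol.
%Br = 79.904 / 190.084 × 100 = 42.04%.

42.04%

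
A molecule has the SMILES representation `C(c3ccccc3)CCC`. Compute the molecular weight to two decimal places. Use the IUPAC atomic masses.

Atom tally by fragment:
  C6H5CH2 → C:7 H:7
  CH2 → C:1 H:2
  CH2 → C:1 H:2
  CH3 → C:1 H:3
Element totals:
  C: 10
  H: 14
Molecular formula: C10H14.
  M = 10(12.011) + 14(1.008)
    = 120.110 + 14.112 = 134.222

134.22 g/mol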